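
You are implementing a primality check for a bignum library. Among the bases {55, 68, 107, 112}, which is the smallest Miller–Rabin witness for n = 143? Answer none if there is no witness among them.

55

n − 1 = 142 = 2^1 · 71, so s = 1 and d = 71.
Base 55: x_0 = 55^71 mod 143 = 22. x_0 ∉ {1, 142} and s = 1, so 55 is a Miller–Rabin witness and 143 is composite.
Base 68: x_0 = 68^71 mod 143 = 35. x_0 ∉ {1, 142} and s = 1, so 68 is a Miller–Rabin witness and 143 is composite.
Base 107: x_0 = 107^71 mod 143 = 74. x_0 ∉ {1, 142} and s = 1, so 107 is a Miller–Rabin witness and 143 is composite.
Base 112: x_0 = 112^71 mod 143 = 57. x_0 ∉ {1, 142} and s = 1, so 112 is a Miller–Rabin witness and 143 is composite.
The smallest witness among the given bases is 55.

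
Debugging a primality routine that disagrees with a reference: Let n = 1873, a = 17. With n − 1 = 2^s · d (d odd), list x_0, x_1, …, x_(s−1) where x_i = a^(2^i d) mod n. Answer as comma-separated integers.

1228, 219, 1136, 1872

n − 1 = 1872 = 2^4 · 117, so s = 4 and d = 117.
x_0 = 17^117 mod 1873 = 1228.
x_1 = 1228^2 mod 1873 = 219.
x_2 = 219^2 mod 1873 = 1136.
x_3 = 1136^2 mod 1873 = 1872.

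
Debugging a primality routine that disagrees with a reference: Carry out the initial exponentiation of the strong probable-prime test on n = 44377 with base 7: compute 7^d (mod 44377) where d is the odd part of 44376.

n − 1 = 44376 = 2^3 · 5547, so s = 3 and d = 5547.
Repeated squaring mod 44377: 7^1 ≡ 7, 7^2 ≡ 49, 7^4 ≡ 2401, 7^8 ≡ 40168, 7^16 ≡ 9258, 7^32 ≡ 18577, 7^64 ≡ 29377, 7^128 ≡ 8610, 7^256 ≡ 22510, 7^512 ≡ 3514, 7^1024 ≡ 11390, 7^2048 ≡ 18129, 7^4096 ≡ 4579.
5547 = 4096 + 1024 + 256 + 128 + 32 + 8 + 2 + 1, so 7^5547 ≡ 4579·11390·22510·8610·18577·40168·49·7 ≡ 10691 (mod 44377).

10691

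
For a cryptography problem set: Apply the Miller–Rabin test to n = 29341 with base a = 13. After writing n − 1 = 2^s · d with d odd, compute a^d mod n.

n − 1 = 29340 = 2^2 · 7335, so s = 2 and d = 7335.
Repeated squaring mod 29341: 13^1 ≡ 13, 13^2 ≡ 169, 13^4 ≡ 28561, 13^8 ≡ 21580, 13^16 ≡ 25389, 13^32 ≡ 8892, 13^64 ≡ 23010, 13^128 ≡ 1755, 13^256 ≡ 28561, 13^512 ≡ 21580, 13^1024 ≡ 25389, 13^2048 ≡ 8892, 13^4096 ≡ 23010.
7335 = 4096 + 2048 + 1024 + 128 + 32 + 4 + 2 + 1, so 13^7335 ≡ 23010·8892·25389·1755·8892·28561·169·13 ≡ 8541 (mod 29341).

8541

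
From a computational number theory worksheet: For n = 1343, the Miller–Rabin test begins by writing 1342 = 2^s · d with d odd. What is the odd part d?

671

Halving: 1342 → 671; 671 is odd.
So 1342 = 2^1 · 671.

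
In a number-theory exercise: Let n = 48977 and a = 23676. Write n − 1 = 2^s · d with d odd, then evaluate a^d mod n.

29226

n − 1 = 48976 = 2^4 · 3061, so s = 4 and d = 3061.
23676^3061 mod 48977 = 29226.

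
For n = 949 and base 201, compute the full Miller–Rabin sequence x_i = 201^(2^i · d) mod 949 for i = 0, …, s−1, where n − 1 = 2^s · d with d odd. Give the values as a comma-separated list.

n − 1 = 948 = 2^2 · 237, so s = 2 and d = 237.
x_0 = 201^237 mod 949 = 811.
x_1 = 811^2 mod 949 = 64.

811, 64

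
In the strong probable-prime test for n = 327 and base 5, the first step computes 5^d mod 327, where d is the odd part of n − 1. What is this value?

5

n − 1 = 326 = 2^1 · 163, so s = 1 and d = 163.
Repeated squaring mod 327: 5^1 ≡ 5, 5^2 ≡ 25, 5^4 ≡ 298, 5^8 ≡ 187, 5^16 ≡ 307, 5^32 ≡ 73, 5^64 ≡ 97, 5^128 ≡ 253.
163 = 128 + 32 + 2 + 1, so 5^163 ≡ 253·73·25·5 ≡ 5 (mod 327).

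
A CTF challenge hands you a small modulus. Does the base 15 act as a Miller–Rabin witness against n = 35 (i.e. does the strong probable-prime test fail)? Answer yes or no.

yes

n − 1 = 34 = 2^1 · 17, so s = 1 and d = 17.
x_0 = 15^17 mod 35 = 15.
x_0 ∉ {1, 34} and s = 1, so 15 is a Miller–Rabin witness and 35 is composite.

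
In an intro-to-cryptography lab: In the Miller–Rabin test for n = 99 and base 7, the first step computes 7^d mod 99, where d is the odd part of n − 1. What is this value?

n − 1 = 98 = 2^1 · 49, so s = 1 and d = 49.
Repeated squaring mod 99: 7^1 ≡ 7, 7^2 ≡ 49, 7^4 ≡ 25, 7^8 ≡ 31, 7^16 ≡ 70, 7^32 ≡ 49.
49 = 32 + 16 + 1, so 7^49 ≡ 49·70·7 ≡ 52 (mod 99).

52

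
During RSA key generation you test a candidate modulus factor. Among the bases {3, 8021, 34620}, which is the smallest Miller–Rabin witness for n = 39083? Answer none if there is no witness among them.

3

n − 1 = 39082 = 2^1 · 19541, so s = 1 and d = 19541.
Base 3: x_0 = 3^19541 mod 39083 = 124. x_0 ∉ {1, 39082} and s = 1, so 3 is a Miller–Rabin witness and 39083 is composite.
Base 8021: x_0 = 8021^19541 mod 39083 = 20055. x_0 ∉ {1, 39082} and s = 1, so 8021 is a Miller–Rabin witness and 39083 is composite.
Base 34620: x_0 = 34620^19541 mod 39083 = 18692. x_0 ∉ {1, 39082} and s = 1, so 34620 is a Miller–Rabin witness and 39083 is composite.
The smallest witness among the given bases is 3.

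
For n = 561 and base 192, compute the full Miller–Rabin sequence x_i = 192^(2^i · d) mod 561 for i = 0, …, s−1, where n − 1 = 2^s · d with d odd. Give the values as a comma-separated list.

210, 342, 276, 441

n − 1 = 560 = 2^4 · 35, so s = 4 and d = 35.
x_0 = 192^35 mod 561 = 210.
x_1 = 210^2 mod 561 = 342.
x_2 = 342^2 mod 561 = 276.
x_3 = 276^2 mod 561 = 441.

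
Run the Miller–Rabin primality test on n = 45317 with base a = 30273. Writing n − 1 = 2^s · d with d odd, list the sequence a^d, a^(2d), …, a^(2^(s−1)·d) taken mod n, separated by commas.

n − 1 = 45316 = 2^2 · 11329, so s = 2 and d = 11329.
x_0 = 30273^11329 mod 45317 = 14947.
x_1 = 14947^2 mod 45317 = 45316.

14947, 45316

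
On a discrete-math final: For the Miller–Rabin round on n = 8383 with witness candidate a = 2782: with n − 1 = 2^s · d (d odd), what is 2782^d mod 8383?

2147

n − 1 = 8382 = 2^1 · 4191, so s = 1 and d = 4191.
2782^4191 mod 8383 = 2147.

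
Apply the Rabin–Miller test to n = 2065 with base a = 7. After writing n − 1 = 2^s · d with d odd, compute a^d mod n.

1302

n − 1 = 2064 = 2^4 · 129, so s = 4 and d = 129.
Repeated squaring mod 2065: 7^1 ≡ 7, 7^2 ≡ 49, 7^4 ≡ 336, 7^8 ≡ 1386, 7^16 ≡ 546, 7^32 ≡ 756, 7^64 ≡ 1596, 7^128 ≡ 1071.
129 = 128 + 1, so 7^129 ≡ 1071·7 ≡ 1302 (mod 2065).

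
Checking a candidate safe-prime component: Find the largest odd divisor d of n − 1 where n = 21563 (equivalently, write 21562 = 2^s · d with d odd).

10781

Halving: 21562 → 10781; 10781 is odd.
So 21562 = 2^1 · 10781.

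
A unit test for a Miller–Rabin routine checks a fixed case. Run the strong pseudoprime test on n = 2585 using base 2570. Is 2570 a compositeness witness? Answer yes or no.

n − 1 = 2584 = 2^3 · 323, so s = 3 and d = 323.
Repeated squaring mod 2585: 2570^1 ≡ 2570, 2570^2 ≡ 225, 2570^4 ≡ 1510, 2570^8 ≡ 130, 2570^16 ≡ 1390, 2570^32 ≡ 1105, 2570^64 ≡ 905, 2570^128 ≡ 2165, 2570^256 ≡ 620.
323 = 256 + 64 + 2 + 1, so 2570^323 ≡ 620·905·225·2570 ≡ 1630 (mod 2585).
x_0 = 2570^323 mod 2585 = 1630.
x_0 is neither 1 nor 2584, so continue squaring.
x_1 = 1630^2 mod 2585 = 2105.
x_2 = 2105^2 mod 2585 = 335.
Reached i = s−1 = 2 without hitting −1: 2570 is a Miller–Rabin witness and 2585 is composite.

yes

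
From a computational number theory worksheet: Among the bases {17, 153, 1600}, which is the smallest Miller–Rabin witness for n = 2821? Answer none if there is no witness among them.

none

n − 1 = 2820 = 2^2 · 705, so s = 2 and d = 705.
Base 17: x_0 = 17^705 mod 2821 = 2820. x_0 = 2820 ≡ −1, so 17 is not a witness.
Base 153: x_0 = 153^705 mod 2821 = 2820. x_0 = 2820 ≡ −1, so 153 is not a witness.
Base 1600: x_0 = 1600^705 mod 2821 = 1. x_0 = 1, so 1600 is not a witness.
No listed base is a witness for 2821.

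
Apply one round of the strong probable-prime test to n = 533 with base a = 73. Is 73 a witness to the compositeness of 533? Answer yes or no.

n − 1 = 532 = 2^2 · 133, so s = 2 and d = 133.
x_0 = 73^133 mod 533 = 73.
x_0 is neither 1 nor 532, so continue squaring.
x_1 = 73^2 mod 533 = 532.
x_1 ≡ −1, so 73 is not a witness.

no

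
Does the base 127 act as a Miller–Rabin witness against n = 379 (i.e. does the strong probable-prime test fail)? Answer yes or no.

no

n − 1 = 378 = 2^1 · 189, so s = 1 and d = 189.
x_0 = 127^189 mod 379 = 1.
x_0 = 1, so 127 is not a witness.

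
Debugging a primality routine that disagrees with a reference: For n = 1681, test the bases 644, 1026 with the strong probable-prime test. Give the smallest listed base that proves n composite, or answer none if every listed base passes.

n − 1 = 1680 = 2^4 · 105, so s = 4 and d = 105.
Base 644: x_0 = 644^105 mod 1681 = 905. x_0 is neither 1 nor 1680, so continue squaring. x_1 = 905^2 mod 1681 = 378. x_2 = 378^2 mod 1681 = 1680. x_2 ≡ −1, so 644 is not a witness.
Base 1026: x_0 = 1026^105 mod 1681 = 42. x_0 is neither 1 nor 1680, so continue squaring. x_1 = 42^2 mod 1681 = 83. x_2 = 83^2 mod 1681 = 165. x_3 = 165^2 mod 1681 = 329. Reached i = s−1 = 3 without hitting −1: 1026 is a Miller–Rabin witness and 1681 is composite.
The smallest witness among the given bases is 1026.

1026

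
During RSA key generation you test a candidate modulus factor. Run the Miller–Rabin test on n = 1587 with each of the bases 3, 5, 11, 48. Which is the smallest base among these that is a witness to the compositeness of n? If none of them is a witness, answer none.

3

n − 1 = 1586 = 2^1 · 793, so s = 1 and d = 793.
Base 3: x_0 = 3^793 mod 1587 = 969. x_0 ∉ {1, 1586} and s = 1, so 3 is a Miller–Rabin witness and 1587 is composite.
Base 5: x_0 = 5^793 mod 1587 = 833. x_0 ∉ {1, 1586} and s = 1, so 5 is a Miller–Rabin witness and 1587 is composite.
Base 11: x_0 = 11^793 mod 1587 = 287. x_0 ∉ {1, 1586} and s = 1, so 11 is a Miller–Rabin witness and 1587 is composite.
Base 48: x_0 = 48^793 mod 1587 = 1152. x_0 ∉ {1, 1586} and s = 1, so 48 is a Miller–Rabin witness and 1587 is composite.
The smallest witness among the given bases is 3.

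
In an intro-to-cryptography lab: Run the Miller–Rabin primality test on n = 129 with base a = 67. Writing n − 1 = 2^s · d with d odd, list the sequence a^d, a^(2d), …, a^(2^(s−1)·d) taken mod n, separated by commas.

67, 103, 31, 58, 10, 100, 67

n − 1 = 128 = 2^7 · 1, so s = 7 and d = 1.
x_0 = 67^1 mod 129 = 67.
x_1 = 67^2 mod 129 = 103.
x_2 = 103^2 mod 129 = 31.
x_3 = 31^2 mod 129 = 58.
x_4 = 58^2 mod 129 = 10.
x_5 = 10^2 mod 129 = 100.
x_6 = 100^2 mod 129 = 67.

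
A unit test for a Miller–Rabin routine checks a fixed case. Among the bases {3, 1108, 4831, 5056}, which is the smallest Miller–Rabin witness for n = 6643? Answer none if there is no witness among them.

n − 1 = 6642 = 2^1 · 3321, so s = 1 and d = 3321.
Base 3: x_0 = 3^3321 mod 6643 = 6397. x_0 ∉ {1, 6642} and s = 1, so 3 is a Miller–Rabin witness and 6643 is composite.
Base 1108: x_0 = 1108^3321 mod 6643 = 1730. x_0 ∉ {1, 6642} and s = 1, so 1108 is a Miller–Rabin witness and 6643 is composite.
Base 4831: x_0 = 4831^3321 mod 6643 = 4285. x_0 ∉ {1, 6642} and s = 1, so 4831 is a Miller–Rabin witness and 6643 is composite.
Base 5056: x_0 = 5056^3321 mod 6643 = 6616. x_0 ∉ {1, 6642} and s = 1, so 5056 is a Miller–Rabin witness and 6643 is composite.
The smallest witness among the given bases is 3.

3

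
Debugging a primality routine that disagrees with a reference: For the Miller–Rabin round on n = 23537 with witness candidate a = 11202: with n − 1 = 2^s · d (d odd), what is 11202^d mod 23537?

23536

n − 1 = 23536 = 2^4 · 1471, so s = 4 and d = 1471.
Repeated squaring mod 23537: 11202^1 ≡ 11202, 11202^2 ≡ 9057, 11202^4 ≡ 2804, 11202^8 ≡ 1058, 11202^16 ≡ 13125, 11202^32 ≡ 21859, 11202^64 ≡ 14781, 11202^128 ≡ 7527, 11202^256 ≡ 2170, 11202^512 ≡ 1500, 11202^1024 ≡ 13985.
1471 = 1024 + 256 + 128 + 32 + 16 + 8 + 4 + 2 + 1, so 11202^1471 ≡ 13985·2170·7527·21859·13125·1058·2804·9057·11202 ≡ 23536 (mod 23537).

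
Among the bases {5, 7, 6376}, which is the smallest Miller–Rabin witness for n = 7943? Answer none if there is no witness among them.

5

n − 1 = 7942 = 2^1 · 3971, so s = 1 and d = 3971.
Base 5: x_0 = 5^3971 mod 7943 = 5728. x_0 ∉ {1, 7942} and s = 1, so 5 is a Miller–Rabin witness and 7943 is composite.
Base 7: x_0 = 7^3971 mod 7943 = 5267. x_0 ∉ {1, 7942} and s = 1, so 7 is a Miller–Rabin witness and 7943 is composite.
Base 6376: x_0 = 6376^3971 mod 7943 = 2416. x_0 ∉ {1, 7942} and s = 1, so 6376 is a Miller–Rabin witness and 7943 is composite.
The smallest witness among the given bases is 5.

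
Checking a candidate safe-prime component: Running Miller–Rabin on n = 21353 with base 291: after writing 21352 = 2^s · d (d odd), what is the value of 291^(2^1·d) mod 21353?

11017

n − 1 = 21352 = 2^3 · 2669, so s = 3 and d = 2669.
Repeated squaring mod 21353: 291^1 ≡ 291, 291^2 ≡ 20622, 291^4 ≡ 536, 291^8 ≡ 9707, 291^16 ≡ 16413, 291^32 ≡ 18474, 291^64 ≡ 3677, 291^128 ≡ 3880, 291^256 ≡ 535, 291^512 ≡ 8636, 291^1024 ≡ 15820, 291^2048 ≡ 15240.
2669 = 2048 + 512 + 64 + 32 + 8 + 4 + 1, so 291^2669 ≡ 15240·8636·3677·18474·9707·536·291 ≡ 21079 (mod 21353).
x_0 = 21079.
x_1 = 21079^2 mod 21353 = 11017.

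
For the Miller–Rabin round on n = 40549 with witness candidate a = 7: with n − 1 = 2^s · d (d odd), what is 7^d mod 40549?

13888

n − 1 = 40548 = 2^2 · 10137, so s = 2 and d = 10137.
By repeated squaring, 7^10137 ≡ 13888 (mod 40549).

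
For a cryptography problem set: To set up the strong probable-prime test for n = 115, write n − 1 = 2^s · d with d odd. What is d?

Halving: 114 → 57; 57 is odd.
So 114 = 2^1 · 57.

57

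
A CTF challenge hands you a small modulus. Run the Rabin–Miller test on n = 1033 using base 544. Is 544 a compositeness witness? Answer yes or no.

n − 1 = 1032 = 2^3 · 129, so s = 3 and d = 129.
x_0 = 544^129 mod 1033 = 678.
x_0 is neither 1 nor 1032, so continue squaring.
x_1 = 678^2 mod 1033 = 1032.
x_1 ≡ −1, so 544 is not a witness.

no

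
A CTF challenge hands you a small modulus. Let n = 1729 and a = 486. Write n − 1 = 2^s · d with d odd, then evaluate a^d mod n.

1217

n − 1 = 1728 = 2^6 · 27, so s = 6 and d = 27.
By repeated squaring, 486^27 ≡ 1217 (mod 1729).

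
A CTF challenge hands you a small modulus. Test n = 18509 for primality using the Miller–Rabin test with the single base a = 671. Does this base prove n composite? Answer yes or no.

yes

n − 1 = 18508 = 2^2 · 4627, so s = 2 and d = 4627.
x_0 = 671^4627 mod 18509 = 7363.
x_0 is neither 1 nor 18508, so continue squaring.
x_1 = 7363^2 mod 18509 = 908.
Reached i = s−1 = 1 without hitting −1: 671 is a Miller–Rabin witness and 18509 is composite.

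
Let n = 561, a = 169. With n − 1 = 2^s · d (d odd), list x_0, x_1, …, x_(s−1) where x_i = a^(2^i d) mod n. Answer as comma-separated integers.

67, 1, 1, 1

n − 1 = 560 = 2^4 · 35, so s = 4 and d = 35.
x_0 = 169^35 mod 561 = 67.
x_1 = 67^2 mod 561 = 1.
x_2 = 1^2 mod 561 = 1.
x_3 = 1^2 mod 561 = 1.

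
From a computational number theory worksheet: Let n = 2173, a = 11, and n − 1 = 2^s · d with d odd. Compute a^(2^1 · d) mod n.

n − 1 = 2172 = 2^2 · 543, so s = 2 and d = 543.
x_0 = 11^543 mod 2173 = 1334.
x_1 = 1334^2 mod 2173 = 2042.

2042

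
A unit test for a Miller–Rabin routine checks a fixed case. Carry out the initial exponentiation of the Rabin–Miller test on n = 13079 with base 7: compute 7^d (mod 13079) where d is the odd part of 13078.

3110

n − 1 = 13078 = 2^1 · 6539, so s = 1 and d = 6539.
Repeated squaring mod 13079: 7^1 ≡ 7, 7^2 ≡ 49, 7^4 ≡ 2401, 7^8 ≡ 10041, 7^16 ≡ 8749, 7^32 ≡ 6693, 7^64 ≡ 674, 7^128 ≡ 9590, 7^256 ≡ 9651, 7^512 ≡ 6242, 7^1024 ≡ 223, 7^2048 ≡ 10492, 7^4096 ≡ 9200.
6539 = 4096 + 2048 + 256 + 128 + 8 + 2 + 1, so 7^6539 ≡ 9200·10492·9651·9590·10041·49·7 ≡ 3110 (mod 13079).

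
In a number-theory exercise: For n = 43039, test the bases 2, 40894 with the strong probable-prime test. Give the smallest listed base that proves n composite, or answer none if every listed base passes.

n − 1 = 43038 = 2^1 · 21519, so s = 1 and d = 21519.
Base 2: x_0 = 2^21519 mod 43039 = 33347. x_0 ∉ {1, 43038} and s = 1, so 2 is a Miller–Rabin witness and 43039 is composite.
Base 40894: x_0 = 40894^21519 mod 43039 = 12920. x_0 ∉ {1, 43038} and s = 1, so 40894 is a Miller–Rabin witness and 43039 is composite.
The smallest witness among the given bases is 2.

2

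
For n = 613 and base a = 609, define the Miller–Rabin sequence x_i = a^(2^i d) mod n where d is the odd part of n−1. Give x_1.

n − 1 = 612 = 2^2 · 153, so s = 2 and d = 153.
x_0 = 609^153 mod 613 = 1.
x_1 = 1^2 mod 613 = 1.

1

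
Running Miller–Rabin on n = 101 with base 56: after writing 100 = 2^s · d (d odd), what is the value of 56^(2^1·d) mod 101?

1

n − 1 = 100 = 2^2 · 25, so s = 2 and d = 25.
By repeated squaring, 56^25 ≡ 1 (mod 101).
x_0 = 1.
x_1 = 1^2 mod 101 = 1.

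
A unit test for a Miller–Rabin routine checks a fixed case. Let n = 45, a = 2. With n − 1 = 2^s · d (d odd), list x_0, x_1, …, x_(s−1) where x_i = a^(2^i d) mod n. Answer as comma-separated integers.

n − 1 = 44 = 2^2 · 11, so s = 2 and d = 11.
x_0 = 2^11 mod 45 = 23.
x_1 = 23^2 mod 45 = 34.

23, 34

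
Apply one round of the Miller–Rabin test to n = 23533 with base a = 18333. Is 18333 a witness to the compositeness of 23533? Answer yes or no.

n − 1 = 23532 = 2^2 · 5883, so s = 2 and d = 5883.
x_0 = 18333^5883 mod 23533 = 8151.
x_0 is neither 1 nor 23532, so continue squaring.
x_1 = 8151^2 mod 23533 = 5142.
Reached i = s−1 = 1 without hitting −1: 18333 is a Miller–Rabin witness and 23533 is composite.

yes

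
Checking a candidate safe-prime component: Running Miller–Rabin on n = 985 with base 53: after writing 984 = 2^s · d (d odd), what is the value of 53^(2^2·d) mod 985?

n − 1 = 984 = 2^3 · 123, so s = 3 and d = 123.
x_0 = 53^123 mod 985 = 817.
x_1 = 817^2 mod 985 = 644.
x_2 = 644^2 mod 985 = 51.

51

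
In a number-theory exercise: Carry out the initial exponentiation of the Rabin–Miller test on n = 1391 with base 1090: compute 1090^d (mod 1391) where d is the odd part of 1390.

552

n − 1 = 1390 = 2^1 · 695, so s = 1 and d = 695.
1090^695 mod 1391 = 552.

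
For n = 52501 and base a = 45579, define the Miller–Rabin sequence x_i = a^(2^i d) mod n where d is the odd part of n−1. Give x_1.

n − 1 = 52500 = 2^2 · 13125, so s = 2 and d = 13125.
x_0 = 45579^13125 mod 52501 = 52500.
x_1 = 52500^2 mod 52501 = 1.

1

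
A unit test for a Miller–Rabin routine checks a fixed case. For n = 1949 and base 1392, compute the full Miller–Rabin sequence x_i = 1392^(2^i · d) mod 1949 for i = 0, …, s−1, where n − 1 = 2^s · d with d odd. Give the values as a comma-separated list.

n − 1 = 1948 = 2^2 · 487, so s = 2 and d = 487.
x_0 = 1392^487 mod 1949 = 1360.
x_1 = 1360^2 mod 1949 = 1948.

1360, 1948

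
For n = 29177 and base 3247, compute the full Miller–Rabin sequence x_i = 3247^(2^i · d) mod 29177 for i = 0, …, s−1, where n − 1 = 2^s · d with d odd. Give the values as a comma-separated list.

12231, 6882, 7653

n − 1 = 29176 = 2^3 · 3647, so s = 3 and d = 3647.
x_0 = 3247^3647 mod 29177 = 12231.
x_1 = 12231^2 mod 29177 = 6882.
x_2 = 6882^2 mod 29177 = 7653.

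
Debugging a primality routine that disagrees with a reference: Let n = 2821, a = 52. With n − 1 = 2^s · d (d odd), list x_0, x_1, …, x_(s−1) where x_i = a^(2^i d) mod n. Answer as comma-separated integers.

n − 1 = 2820 = 2^2 · 705, so s = 2 and d = 705.
x_0 = 52^705 mod 2821 = 650.
x_1 = 650^2 mod 2821 = 2171.

650, 2171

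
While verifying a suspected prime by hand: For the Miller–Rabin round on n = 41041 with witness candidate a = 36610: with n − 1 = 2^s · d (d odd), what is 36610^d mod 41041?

n − 1 = 41040 = 2^4 · 2565, so s = 4 and d = 2565.
By repeated squaring, 36610^2565 ≡ 36288 (mod 41041).

36288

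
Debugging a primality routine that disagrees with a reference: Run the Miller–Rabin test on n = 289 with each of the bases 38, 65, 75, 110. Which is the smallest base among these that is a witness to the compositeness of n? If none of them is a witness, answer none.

n − 1 = 288 = 2^5 · 9, so s = 5 and d = 9.
Base 38: x_0 = 38^9 mod 289 = 38. x_0 is neither 1 nor 288, so continue squaring. x_1 = 38^2 mod 289 = 288. x_1 ≡ −1, so 38 is not a witness.
Base 65: x_0 = 65^9 mod 289 = 224. x_0 is neither 1 nor 288, so continue squaring. x_1 = 224^2 mod 289 = 179. x_2 = 179^2 mod 289 = 251. x_3 = 251^2 mod 289 = 288. x_3 ≡ −1, so 65 is not a witness.
Base 75: x_0 = 75^9 mod 289 = 214. x_0 is neither 1 nor 288, so continue squaring. x_1 = 214^2 mod 289 = 134. x_2 = 134^2 mod 289 = 38. x_3 = 38^2 mod 289 = 288. x_3 ≡ −1, so 75 is not a witness.
Base 110: x_0 = 110^9 mod 289 = 110. x_0 is neither 1 nor 288, so continue squaring. x_1 = 110^2 mod 289 = 251. x_2 = 251^2 mod 289 = 288. x_2 ≡ −1, so 110 is not a witness.
No listed base is a witness for 289.

none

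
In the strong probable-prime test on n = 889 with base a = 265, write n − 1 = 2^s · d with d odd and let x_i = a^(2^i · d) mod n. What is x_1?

n − 1 = 888 = 2^3 · 111, so s = 3 and d = 111.
Repeated squaring mod 889: 265^1 ≡ 265, 265^2 ≡ 883, 265^4 ≡ 36, 265^8 ≡ 407, 265^16 ≡ 295, 265^32 ≡ 792, 265^64 ≡ 519.
111 = 64 + 32 + 8 + 4 + 2 + 1, so 265^111 ≡ 519·792·407·36·883·265 ≡ 468 (mod 889).
x_0 = 468.
x_1 = 468^2 mod 889 = 330.

330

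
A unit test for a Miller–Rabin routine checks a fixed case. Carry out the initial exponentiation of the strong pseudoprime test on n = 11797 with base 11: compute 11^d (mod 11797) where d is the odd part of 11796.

n − 1 = 11796 = 2^2 · 2949, so s = 2 and d = 2949.
By repeated squaring, 11^2949 ≡ 7361 (mod 11797).

7361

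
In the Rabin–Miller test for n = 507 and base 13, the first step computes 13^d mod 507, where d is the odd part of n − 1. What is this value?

169

n − 1 = 506 = 2^1 · 253, so s = 1 and d = 253.
Repeated squaring mod 507: 13^1 ≡ 13, 13^2 ≡ 169, 13^4 ≡ 169, 13^8 ≡ 169, 13^16 ≡ 169, 13^32 ≡ 169, 13^64 ≡ 169, 13^128 ≡ 169.
253 = 128 + 64 + 32 + 16 + 8 + 4 + 1, so 13^253 ≡ 169·169·169·169·169·169·13 ≡ 169 (mod 507).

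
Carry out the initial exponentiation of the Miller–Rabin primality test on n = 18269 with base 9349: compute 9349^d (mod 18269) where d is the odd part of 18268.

18268

n − 1 = 18268 = 2^2 · 4567, so s = 2 and d = 4567.
9349^4567 mod 18269 = 18268.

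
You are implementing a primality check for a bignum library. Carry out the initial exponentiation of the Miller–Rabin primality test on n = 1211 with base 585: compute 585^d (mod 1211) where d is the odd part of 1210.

30

n − 1 = 1210 = 2^1 · 605, so s = 1 and d = 605.
585^605 mod 1211 = 30.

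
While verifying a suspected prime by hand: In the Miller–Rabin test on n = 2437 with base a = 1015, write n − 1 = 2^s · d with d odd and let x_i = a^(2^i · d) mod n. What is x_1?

n − 1 = 2436 = 2^2 · 609, so s = 2 and d = 609.
Repeated squaring mod 2437: 1015^1 ≡ 1015, 1015^2 ≡ 1811, 1015^4 ≡ 1956, 1015^8 ≡ 2283, 1015^16 ≡ 1783, 1015^32 ≡ 1241, 1015^64 ≡ 2334, 1015^128 ≡ 861, 1015^256 ≡ 473, 1015^512 ≡ 1962.
609 = 512 + 64 + 32 + 1, so 1015^609 ≡ 1962·2334·1241·1015 ≡ 398 (mod 2437).
x_0 = 398.
x_1 = 398^2 mod 2437 = 2436.

2436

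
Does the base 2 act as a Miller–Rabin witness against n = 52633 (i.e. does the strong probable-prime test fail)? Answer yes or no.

no

n − 1 = 52632 = 2^3 · 6579, so s = 3 and d = 6579.
x_0 = 2^6579 mod 52633 = 1.
x_0 = 1, so 2 is not a witness.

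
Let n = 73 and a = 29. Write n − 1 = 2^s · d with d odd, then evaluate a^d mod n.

51

n − 1 = 72 = 2^3 · 9, so s = 3 and d = 9.
Repeated squaring mod 73: 29^1 ≡ 29, 29^2 ≡ 38, 29^4 ≡ 57, 29^8 ≡ 37.
9 = 8 + 1, so 29^9 ≡ 37·29 ≡ 51 (mod 73).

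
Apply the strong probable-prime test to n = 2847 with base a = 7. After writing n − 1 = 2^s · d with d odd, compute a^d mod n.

760

n − 1 = 2846 = 2^1 · 1423, so s = 1 and d = 1423.
7^1423 mod 2847 = 760.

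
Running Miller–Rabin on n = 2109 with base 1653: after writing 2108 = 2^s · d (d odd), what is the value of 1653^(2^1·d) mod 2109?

456

n − 1 = 2108 = 2^2 · 527, so s = 2 and d = 527.
Repeated squaring mod 2109: 1653^1 ≡ 1653, 1653^2 ≡ 1254, 1653^4 ≡ 1311, 1653^8 ≡ 1995, 1653^16 ≡ 342, 1653^32 ≡ 969, 1653^64 ≡ 456, 1653^128 ≡ 1254, 1653^256 ≡ 1311, 1653^512 ≡ 1995.
527 = 512 + 8 + 4 + 2 + 1, so 1653^527 ≡ 1995·1995·1311·1254·1653 ≡ 1140 (mod 2109).
x_0 = 1140.
x_1 = 1140^2 mod 2109 = 456.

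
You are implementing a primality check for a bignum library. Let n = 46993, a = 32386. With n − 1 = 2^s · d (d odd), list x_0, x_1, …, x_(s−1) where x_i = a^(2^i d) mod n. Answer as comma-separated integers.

n − 1 = 46992 = 2^4 · 2937, so s = 4 and d = 2937.
x_0 = 32386^2937 mod 46993 = 7191.
x_1 = 7191^2 mod 46993 = 18181.
x_2 = 18181^2 mod 46993 = 46992.
x_3 = 46992^2 mod 46993 = 1.

7191, 18181, 46992, 1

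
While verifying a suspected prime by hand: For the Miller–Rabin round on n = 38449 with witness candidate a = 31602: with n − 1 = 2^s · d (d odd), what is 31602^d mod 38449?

25163

n − 1 = 38448 = 2^4 · 2403, so s = 4 and d = 2403.
Repeated squaring mod 38449: 31602^1 ≡ 31602, 31602^2 ≡ 12078, 31602^4 ≡ 2578, 31602^8 ≡ 32856, 31602^16 ≡ 22612, 31602^32 ≡ 7742, 31602^64 ≡ 35022, 31602^128 ≡ 17384, 31602^256 ≡ 32765, 31602^512 ≡ 10696, 31602^1024 ≡ 18641, 31602^2048 ≡ 23268.
2403 = 2048 + 256 + 64 + 32 + 2 + 1, so 31602^2403 ≡ 23268·32765·35022·7742·12078·31602 ≡ 25163 (mod 38449).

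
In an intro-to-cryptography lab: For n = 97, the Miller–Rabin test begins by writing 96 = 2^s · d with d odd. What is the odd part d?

3

Halving: 96 → 48 → 24 → 12 → 6 → 3; 3 is odd.
So 96 = 2^5 · 3.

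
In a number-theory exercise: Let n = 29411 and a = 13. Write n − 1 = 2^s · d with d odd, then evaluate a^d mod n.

n − 1 = 29410 = 2^1 · 14705, so s = 1 and d = 14705.
13^14705 mod 29411 = 29410.

29410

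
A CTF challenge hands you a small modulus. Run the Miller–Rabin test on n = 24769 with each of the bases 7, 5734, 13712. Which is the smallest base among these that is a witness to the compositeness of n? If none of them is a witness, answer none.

7

n − 1 = 24768 = 2^6 · 387, so s = 6 and d = 387.
Base 7: x_0 = 7^387 mod 24769 = 13501. x_0 is neither 1 nor 24768, so continue squaring. x_1 = 13501^2 mod 24769 = 1930. x_2 = 1930^2 mod 24769 = 9550. x_3 = 9550^2 mod 24769 = 3042. x_4 = 3042^2 mod 24769 = 14927. x_5 = 14927^2 mod 24769 = 18174. Reached i = s−1 = 5 without hitting −1: 7 is a Miller–Rabin witness and 24769 is composite.
Base 5734: x_0 = 5734^387 mod 24769 = 20304. x_0 is neither 1 nor 24768, so continue squaring. x_1 = 20304^2 mod 24769 = 21949. x_2 = 21949^2 mod 24769 = 1551. x_3 = 1551^2 mod 24769 = 3008. x_4 = 3008^2 mod 24769 = 7379. x_5 = 7379^2 mod 24769 = 7379. Reached i = s−1 = 5 without hitting −1: 5734 is a Miller–Rabin witness and 24769 is composite.
Base 13712: x_0 = 13712^387 mod 24769 = 8157. x_0 is neither 1 nor 24768, so continue squaring. x_1 = 8157^2 mod 24769 = 7115. x_2 = 7115^2 mod 24769 = 20158. x_3 = 20158^2 mod 24769 = 9519. x_4 = 9519^2 mod 24769 = 6359. x_5 = 6359^2 mod 24769 = 13873. Reached i = s−1 = 5 without hitting −1: 13712 is a Miller–Rabin witness and 24769 is composite.
The smallest witness among the given bases is 7.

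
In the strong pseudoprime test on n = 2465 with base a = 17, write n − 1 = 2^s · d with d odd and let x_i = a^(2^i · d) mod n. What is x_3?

2176

n − 1 = 2464 = 2^5 · 77, so s = 5 and d = 77.
x_0 = 17^77 mod 2465 = 17.
x_1 = 17^2 mod 2465 = 289.
x_2 = 289^2 mod 2465 = 2176.
x_3 = 2176^2 mod 2465 = 2176.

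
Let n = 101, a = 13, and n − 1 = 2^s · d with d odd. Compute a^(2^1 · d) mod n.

1

n − 1 = 100 = 2^2 · 25, so s = 2 and d = 25.
x_0 = 13^25 mod 101 = 100.
x_1 = 100^2 mod 101 = 1.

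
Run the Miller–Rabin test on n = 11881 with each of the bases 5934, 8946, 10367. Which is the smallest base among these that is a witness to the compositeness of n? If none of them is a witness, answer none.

n − 1 = 11880 = 2^3 · 1485, so s = 3 and d = 1485.
Base 5934: x_0 = 5934^1485 mod 11881 = 1. x_0 = 1, so 5934 is not a witness.
Base 8946: x_0 = 8946^1485 mod 11881 = 6137. x_0 is neither 1 nor 11880, so continue squaring. x_1 = 6137^2 mod 11881 = 11880. x_1 ≡ −1, so 8946 is not a witness.
Base 10367: x_0 = 10367^1485 mod 11881 = 11880. x_0 = 11880 ≡ −1, so 10367 is not a witness.
No listed base is a witness for 11881.

none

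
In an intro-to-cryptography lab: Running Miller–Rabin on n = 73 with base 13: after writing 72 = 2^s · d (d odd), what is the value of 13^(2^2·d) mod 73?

n − 1 = 72 = 2^3 · 9, so s = 3 and d = 9.
x_0 = 13^9 mod 73 = 51.
x_1 = 51^2 mod 73 = 46.
x_2 = 46^2 mod 73 = 72.

72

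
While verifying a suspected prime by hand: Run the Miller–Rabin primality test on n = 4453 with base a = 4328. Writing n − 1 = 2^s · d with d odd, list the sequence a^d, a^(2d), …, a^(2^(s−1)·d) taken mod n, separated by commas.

n − 1 = 4452 = 2^2 · 1113, so s = 2 and d = 1113.
x_0 = 4328^1113 mod 4453 = 95.
x_1 = 95^2 mod 4453 = 119.

95, 119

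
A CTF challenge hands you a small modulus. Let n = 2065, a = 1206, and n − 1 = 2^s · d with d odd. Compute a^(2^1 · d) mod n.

1996

n − 1 = 2064 = 2^4 · 129, so s = 4 and d = 129.
x_0 = 1206^129 mod 2065 = 1541.
x_1 = 1541^2 mod 2065 = 1996.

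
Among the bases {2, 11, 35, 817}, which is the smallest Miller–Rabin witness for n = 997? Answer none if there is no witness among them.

none

n − 1 = 996 = 2^2 · 249, so s = 2 and d = 249.
Base 2: x_0 = 2^249 mod 997 = 161. x_0 is neither 1 nor 996, so continue squaring. x_1 = 161^2 mod 997 = 996. x_1 ≡ −1, so 2 is not a witness.
Base 11: x_0 = 11^249 mod 997 = 161. x_0 is neither 1 nor 996, so continue squaring. x_1 = 161^2 mod 997 = 996. x_1 ≡ −1, so 11 is not a witness.
Base 35: x_0 = 35^249 mod 997 = 996. x_0 = 996 ≡ −1, so 35 is not a witness.
Base 817: x_0 = 817^249 mod 997 = 161. x_0 is neither 1 nor 996, so continue squaring. x_1 = 161^2 mod 997 = 996. x_1 ≡ −1, so 817 is not a witness.
No listed base is a witness for 997.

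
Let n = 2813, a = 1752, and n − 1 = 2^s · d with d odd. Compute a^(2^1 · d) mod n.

n − 1 = 2812 = 2^2 · 703, so s = 2 and d = 703.
x_0 = 1752^703 mod 2813 = 1061.
x_1 = 1061^2 mod 2813 = 521.

521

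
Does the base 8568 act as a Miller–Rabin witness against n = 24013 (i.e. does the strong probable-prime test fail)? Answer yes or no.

no

n − 1 = 24012 = 2^2 · 6003, so s = 2 and d = 6003.
x_0 = 8568^6003 mod 24013 = 24012.
x_0 = 24012 ≡ −1, so 8568 is not a witness.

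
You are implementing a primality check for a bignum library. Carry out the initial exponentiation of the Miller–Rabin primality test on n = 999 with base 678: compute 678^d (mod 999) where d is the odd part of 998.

n − 1 = 998 = 2^1 · 499, so s = 1 and d = 499.
By repeated squaring, 678^499 ≡ 756 (mod 999).

756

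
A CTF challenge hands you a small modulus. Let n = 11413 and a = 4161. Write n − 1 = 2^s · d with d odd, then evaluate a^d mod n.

n − 1 = 11412 = 2^2 · 2853, so s = 2 and d = 2853.
By repeated squaring, 4161^2853 ≡ 8303 (mod 11413).

8303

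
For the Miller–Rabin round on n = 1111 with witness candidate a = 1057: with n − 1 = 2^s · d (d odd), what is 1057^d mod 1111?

n − 1 = 1110 = 2^1 · 555, so s = 1 and d = 555.
Repeated squaring mod 1111: 1057^1 ≡ 1057, 1057^2 ≡ 694, 1057^4 ≡ 573, 1057^8 ≡ 584, 1057^16 ≡ 1090, 1057^32 ≡ 441, 1057^64 ≡ 56, 1057^128 ≡ 914, 1057^256 ≡ 1035, 1057^512 ≡ 221.
555 = 512 + 32 + 8 + 2 + 1, so 1057^555 ≡ 221·441·584·694·1057 ≡ 166 (mod 1111).

166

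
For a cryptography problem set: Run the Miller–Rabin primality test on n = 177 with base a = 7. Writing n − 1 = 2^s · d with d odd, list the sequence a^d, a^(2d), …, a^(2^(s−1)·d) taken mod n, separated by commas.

94, 163, 19, 7

n − 1 = 176 = 2^4 · 11, so s = 4 and d = 11.
x_0 = 7^11 mod 177 = 94.
x_1 = 94^2 mod 177 = 163.
x_2 = 163^2 mod 177 = 19.
x_3 = 19^2 mod 177 = 7.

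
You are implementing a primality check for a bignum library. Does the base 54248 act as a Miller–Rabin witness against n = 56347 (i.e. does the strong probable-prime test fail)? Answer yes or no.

n − 1 = 56346 = 2^1 · 28173, so s = 1 and d = 28173.
Repeated squaring mod 56347: 54248^1 ≡ 54248, 54248^2 ≡ 10735, 54248^4 ≡ 10610, 54248^8 ≡ 47141, 54248^16 ≡ 4548, 54248^32 ≡ 4955, 54248^64 ≡ 41080, 54248^128 ≡ 30097, 54248^256 ≡ 51384, 54248^512 ≡ 7730, 54248^1024 ≡ 25080, 54248^2048 ≡ 4839, 54248^4096 ≡ 31916, 54248^8192 ≡ 46337, 54248^16384 ≡ 15134.
28173 = 16384 + 8192 + 2048 + 1024 + 512 + 8 + 4 + 1, so 54248^28173 ≡ 15134·46337·4839·25080·7730·47141·10610·54248 ≡ 47488 (mod 56347).
x_0 = 54248^28173 mod 56347 = 47488.
x_0 ∉ {1, 56346} and s = 1, so 54248 is a Miller–Rabin witness and 56347 is composite.

yes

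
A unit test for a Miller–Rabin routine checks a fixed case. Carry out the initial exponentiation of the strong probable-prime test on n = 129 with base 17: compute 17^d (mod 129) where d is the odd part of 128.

n − 1 = 128 = 2^7 · 1, so s = 7 and d = 1.
17^1 mod 129 = 17.

17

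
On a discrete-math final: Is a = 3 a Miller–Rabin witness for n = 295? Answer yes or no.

yes

n − 1 = 294 = 2^1 · 147, so s = 1 and d = 147.
Repeated squaring mod 295: 3^1 ≡ 3, 3^2 ≡ 9, 3^4 ≡ 81, 3^8 ≡ 71, 3^16 ≡ 26, 3^32 ≡ 86, 3^64 ≡ 21, 3^128 ≡ 146.
147 = 128 + 16 + 2 + 1, so 3^147 ≡ 146·26·9·3 ≡ 127 (mod 295).
x_0 = 3^147 mod 295 = 127.
x_0 ∉ {1, 294} and s = 1, so 3 is a Miller–Rabin witness and 295 is composite.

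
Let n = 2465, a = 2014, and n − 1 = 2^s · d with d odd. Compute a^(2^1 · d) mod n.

n − 1 = 2464 = 2^5 · 77, so s = 5 and d = 77.
x_0 = 2014^77 mod 2465 = 434.
x_1 = 434^2 mod 2465 = 1016.

1016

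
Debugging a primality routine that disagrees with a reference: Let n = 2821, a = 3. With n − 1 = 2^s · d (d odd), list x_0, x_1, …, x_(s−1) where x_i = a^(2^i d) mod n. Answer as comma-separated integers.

1301, 1

n − 1 = 2820 = 2^2 · 705, so s = 2 and d = 705.
x_0 = 3^705 mod 2821 = 1301.
x_1 = 1301^2 mod 2821 = 1.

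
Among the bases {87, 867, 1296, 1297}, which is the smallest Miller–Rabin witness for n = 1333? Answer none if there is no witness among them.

n − 1 = 1332 = 2^2 · 333, so s = 2 and d = 333.
Base 87: x_0 = 87^333 mod 1333 = 1. x_0 = 1, so 87 is not a witness.
Base 867: x_0 = 867^333 mod 1333 = 1332. x_0 = 1332 ≡ −1, so 867 is not a witness.
Base 1296: x_0 = 1296^333 mod 1333 = 1. x_0 = 1, so 1296 is not a witness.
Base 1297: x_0 = 1297^333 mod 1333 = 1332. x_0 = 1332 ≡ −1, so 1297 is not a witness.
No listed base is a witness for 1333.

none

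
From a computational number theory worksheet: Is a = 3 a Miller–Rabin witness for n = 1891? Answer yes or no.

no

n − 1 = 1890 = 2^1 · 945, so s = 1 and d = 945.
x_0 = 3^945 mod 1891 = 1890.
x_0 = 1890 ≡ −1, so 3 is not a witness.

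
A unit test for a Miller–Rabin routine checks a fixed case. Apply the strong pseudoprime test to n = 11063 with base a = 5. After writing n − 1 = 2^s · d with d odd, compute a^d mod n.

6014

n − 1 = 11062 = 2^1 · 5531, so s = 1 and d = 5531.
Repeated squaring mod 11063: 5^1 ≡ 5, 5^2 ≡ 25, 5^4 ≡ 625, 5^8 ≡ 3420, 5^16 ≡ 2809, 5^32 ≡ 2562, 5^64 ≡ 3485, 5^128 ≡ 9114, 5^256 ≡ 3992, 5^512 ≡ 5344, 5^1024 ≡ 4733, 5^2048 ≡ 9777, 5^4096 ≡ 5409.
5531 = 4096 + 1024 + 256 + 128 + 16 + 8 + 2 + 1, so 5^5531 ≡ 5409·4733·3992·9114·2809·3420·25·5 ≡ 6014 (mod 11063).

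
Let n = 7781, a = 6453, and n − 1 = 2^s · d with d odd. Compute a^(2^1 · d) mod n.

n − 1 = 7780 = 2^2 · 1945, so s = 2 and d = 1945.
x_0 = 6453^1945 mod 7781 = 6019.
x_1 = 6019^2 mod 7781 = 25.

25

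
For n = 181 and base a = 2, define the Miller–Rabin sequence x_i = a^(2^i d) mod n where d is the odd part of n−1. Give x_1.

n − 1 = 180 = 2^2 · 45, so s = 2 and d = 45.
x_0 = 2^45 mod 181 = 162.
x_1 = 162^2 mod 181 = 180.

180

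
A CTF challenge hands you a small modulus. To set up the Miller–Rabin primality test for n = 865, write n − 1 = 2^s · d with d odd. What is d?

27

Halving: 864 → 432 → 216 → 108 → 54 → 27; 27 is odd.
So 864 = 2^5 · 27.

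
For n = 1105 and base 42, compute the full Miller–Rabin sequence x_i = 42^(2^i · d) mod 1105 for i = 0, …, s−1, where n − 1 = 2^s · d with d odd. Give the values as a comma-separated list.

417, 404, 781, 1

n − 1 = 1104 = 2^4 · 69, so s = 4 and d = 69.
x_0 = 42^69 mod 1105 = 417.
x_1 = 417^2 mod 1105 = 404.
x_2 = 404^2 mod 1105 = 781.
x_3 = 781^2 mod 1105 = 1.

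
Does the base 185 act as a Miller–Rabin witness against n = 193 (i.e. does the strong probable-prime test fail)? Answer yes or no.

no

n − 1 = 192 = 2^6 · 3, so s = 6 and d = 3.
x_0 = 185^3 mod 193 = 67.
x_0 is neither 1 nor 192, so continue squaring.
x_1 = 67^2 mod 193 = 50.
x_2 = 50^2 mod 193 = 184.
x_3 = 184^2 mod 193 = 81.
x_4 = 81^2 mod 193 = 192.
x_4 ≡ −1, so 185 is not a witness.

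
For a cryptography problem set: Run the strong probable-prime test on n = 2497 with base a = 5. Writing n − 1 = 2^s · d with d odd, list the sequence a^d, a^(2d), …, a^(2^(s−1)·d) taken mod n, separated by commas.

1076, 1665, 555, 894, 196, 961

n − 1 = 2496 = 2^6 · 39, so s = 6 and d = 39.
x_0 = 5^39 mod 2497 = 1076.
x_1 = 1076^2 mod 2497 = 1665.
x_2 = 1665^2 mod 2497 = 555.
x_3 = 555^2 mod 2497 = 894.
x_4 = 894^2 mod 2497 = 196.
x_5 = 196^2 mod 2497 = 961.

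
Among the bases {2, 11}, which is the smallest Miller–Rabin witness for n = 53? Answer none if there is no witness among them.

n − 1 = 52 = 2^2 · 13, so s = 2 and d = 13.
Base 2: x_0 = 2^13 mod 53 = 30. x_0 is neither 1 nor 52, so continue squaring. x_1 = 30^2 mod 53 = 52. x_1 ≡ −1, so 2 is not a witness.
Base 11: x_0 = 11^13 mod 53 = 52. x_0 = 52 ≡ −1, so 11 is not a witness.
No listed base is a witness for 53.

none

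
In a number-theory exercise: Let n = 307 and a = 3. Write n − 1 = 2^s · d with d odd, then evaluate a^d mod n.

n − 1 = 306 = 2^1 · 153, so s = 1 and d = 153.
3^153 mod 307 = 306.

306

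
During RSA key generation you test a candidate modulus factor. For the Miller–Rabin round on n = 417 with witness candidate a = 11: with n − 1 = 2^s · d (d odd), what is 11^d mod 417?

257

n − 1 = 416 = 2^5 · 13, so s = 5 and d = 13.
Repeated squaring mod 417: 11^1 ≡ 11, 11^2 ≡ 121, 11^4 ≡ 46, 11^8 ≡ 31.
13 = 8 + 4 + 1, so 11^13 ≡ 31·46·11 ≡ 257 (mod 417).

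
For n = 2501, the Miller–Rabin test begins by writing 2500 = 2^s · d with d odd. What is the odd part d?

Halving: 2500 → 1250 → 625; 625 is odd.
So 2500 = 2^2 · 625.

625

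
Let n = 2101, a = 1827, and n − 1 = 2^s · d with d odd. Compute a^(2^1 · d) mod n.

n − 1 = 2100 = 2^2 · 525, so s = 2 and d = 525.
x_0 = 1827^525 mod 2101 = 1299.
x_1 = 1299^2 mod 2101 = 298.

298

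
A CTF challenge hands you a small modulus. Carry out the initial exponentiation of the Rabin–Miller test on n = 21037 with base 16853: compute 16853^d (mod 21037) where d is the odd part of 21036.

2343

n − 1 = 21036 = 2^2 · 5259, so s = 2 and d = 5259.
Repeated squaring mod 21037: 16853^1 ≡ 16853, 16853^2 ≡ 3072, 16853^4 ≡ 12608, 16853^8 ≡ 6092, 16853^16 ≡ 3196, 16853^32 ≡ 11471, 16853^64 ≡ 18443, 16853^128 ≡ 18033, 16853^256 ≡ 20180, 16853^512 ≡ 19191, 16853^1024 ≡ 20759, 16853^2048 ≡ 14173, 16853^4096 ≡ 12653.
5259 = 4096 + 1024 + 128 + 8 + 2 + 1, so 16853^5259 ≡ 12653·20759·18033·6092·3072·16853 ≡ 2343 (mod 21037).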